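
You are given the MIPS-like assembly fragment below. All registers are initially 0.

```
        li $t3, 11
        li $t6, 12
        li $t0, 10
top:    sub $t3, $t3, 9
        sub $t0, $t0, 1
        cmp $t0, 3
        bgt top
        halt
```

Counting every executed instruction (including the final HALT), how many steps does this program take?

32

after li $t3, 11: $t3=11
after li $t6, 12: $t6=12
after li $t0, 10: $t0=10
after sub $t3, $t3, 9: $t3=11-9=2
after sub $t0, $t0, 1: $t0=10-1=9
cmp $t0, 3  (cmp 9,3)
bgt top: taken
after sub $t3, $t3, 9: $t3=2-9=-7
after sub $t0, $t0, 1: $t0=9-1=8
cmp $t0, 3  (cmp 8,3)
bgt top: taken
after sub $t3, $t3, 9: $t3=(-7)-9=-16
after sub $t0, $t0, 1: $t0=8-1=7
cmp $t0, 3  (cmp 7,3)
bgt top: taken
after sub $t3, $t3, 9: $t3=(-16)-9=-25
after sub $t0, $t0, 1: $t0=7-1=6
cmp $t0, 3  (cmp 6,3)
bgt top: taken
after sub $t3, $t3, 9: $t3=(-25)-9=-34
after sub $t0, $t0, 1: $t0=6-1=5
cmp $t0, 3  (cmp 5,3)
bgt top: taken
after sub $t3, $t3, 9: $t3=(-34)-9=-43
after sub $t0, $t0, 1: $t0=5-1=4
cmp $t0, 3  (cmp 4,3)
bgt top: taken
after sub $t3, $t3, 9: $t3=(-43)-9=-52
after sub $t0, $t0, 1: $t0=4-1=3
cmp $t0, 3  (cmp 3,3)
bgt top: not taken
halt.
Total executed instructions: 32.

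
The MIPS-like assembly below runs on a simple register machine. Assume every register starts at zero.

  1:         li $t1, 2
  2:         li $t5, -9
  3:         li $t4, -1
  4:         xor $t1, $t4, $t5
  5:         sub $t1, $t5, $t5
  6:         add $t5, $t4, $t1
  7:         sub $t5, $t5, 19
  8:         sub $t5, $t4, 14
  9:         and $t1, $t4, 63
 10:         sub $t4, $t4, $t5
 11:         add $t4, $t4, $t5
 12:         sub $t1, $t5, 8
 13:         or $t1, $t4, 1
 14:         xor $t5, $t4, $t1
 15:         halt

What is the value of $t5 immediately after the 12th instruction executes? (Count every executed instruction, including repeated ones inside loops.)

li $t1, 2 → $t1=2
li $t5, -9 → $t5=-9
li $t4, -1 → $t4=-1
xor $t1, $t4, $t5 → $t1=(-1)^(-9)=8
sub $t1, $t5, $t5 → $t1=(-9)-(-9)=0
add $t5, $t4, $t1 → $t5=(-1)+0=-1
sub $t5, $t5, 19 → $t5=(-1)-19=-20
sub $t5, $t4, 14 → $t5=(-1)-14=-15
and $t1, $t4, 63 → $t1=(-1)&63=63
sub $t4, $t4, $t5 → $t4=(-1)-(-15)=14
add $t4, $t4, $t5 → $t4=14+(-15)=-1
sub $t1, $t5, 8 → $t1=(-15)-8=-23
After step 12: $t5 = -15.

-15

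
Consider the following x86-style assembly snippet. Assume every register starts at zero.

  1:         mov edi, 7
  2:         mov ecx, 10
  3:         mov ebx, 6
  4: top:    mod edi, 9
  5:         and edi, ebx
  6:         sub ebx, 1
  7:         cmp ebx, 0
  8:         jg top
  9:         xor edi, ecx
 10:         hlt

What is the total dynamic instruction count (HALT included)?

35

mov edi, 7 → edi=7
mov ecx, 10 → ecx=10
mov ebx, 6 → ebx=6
mod edi, 9 → edi=7%9=7
and edi, ebx → edi=7&6=6
sub ebx, 1 → ebx=6-1=5
cmp ebx, 0  (cmp 5,0)
jg top: taken
mod edi, 9 → edi=6%9=6
and edi, ebx → edi=6&5=4
sub ebx, 1 → ebx=5-1=4
cmp ebx, 0  (cmp 4,0)
jg top: taken
mod edi, 9 → edi=4%9=4
and edi, ebx → edi=4&4=4
sub ebx, 1 → ebx=4-1=3
cmp ebx, 0  (cmp 3,0)
jg top: taken
mod edi, 9 → edi=4%9=4
and edi, ebx → edi=4&3=0
sub ebx, 1 → ebx=3-1=2
cmp ebx, 0  (cmp 2,0)
jg top: taken
mod edi, 9 → edi=0%9=0
and edi, ebx → edi=0&2=0
sub ebx, 1 → ebx=2-1=1
cmp ebx, 0  (cmp 1,0)
jg top: taken
mod edi, 9 → edi=0%9=0
and edi, ebx → edi=0&1=0
sub ebx, 1 → ebx=1-1=0
cmp ebx, 0  (cmp 0,0)
jg top: not taken
xor edi, ecx → edi=0^10=10
halt.
Total executed instructions: 35.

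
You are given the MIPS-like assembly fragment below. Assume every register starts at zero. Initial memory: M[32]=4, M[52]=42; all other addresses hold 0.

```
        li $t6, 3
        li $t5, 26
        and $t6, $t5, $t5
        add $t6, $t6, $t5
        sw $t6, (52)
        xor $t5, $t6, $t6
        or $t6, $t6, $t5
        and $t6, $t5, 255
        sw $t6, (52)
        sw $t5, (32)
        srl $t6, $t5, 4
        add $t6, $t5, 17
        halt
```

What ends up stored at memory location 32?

0

$t6=3
$t5=26
$t6=26&26=26
$t6=26+26=52
sw $t6, (52) → M[52]=52
$t5=52^52=0
$t6=52|0=52
$t6=0&255=0
sw $t6, (52) → M[52]=0
sw $t5, (32) → M[32]=0
$t6=0>>4=0
$t6=0+17=17
halt.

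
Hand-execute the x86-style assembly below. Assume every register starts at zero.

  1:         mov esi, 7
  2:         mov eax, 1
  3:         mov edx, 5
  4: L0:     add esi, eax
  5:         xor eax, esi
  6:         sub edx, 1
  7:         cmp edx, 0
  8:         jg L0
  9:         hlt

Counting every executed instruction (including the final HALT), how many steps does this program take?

29

esi=7
eax=1
edx=5
esi=7+1=8
eax=1^8=9
edx=5-1=4
cmp edx, 0  (cmp 4,0)
jg L0: taken
esi=8+9=17
eax=9^17=24
edx=4-1=3
cmp edx, 0  (cmp 3,0)
jg L0: taken
esi=17+24=41
eax=24^41=49
edx=3-1=2
cmp edx, 0  (cmp 2,0)
jg L0: taken
esi=41+49=90
eax=49^90=107
edx=2-1=1
cmp edx, 0  (cmp 1,0)
jg L0: taken
esi=90+107=197
eax=107^197=174
edx=1-1=0
cmp edx, 0  (cmp 0,0)
jg L0: not taken
halt.
Total executed instructions: 29.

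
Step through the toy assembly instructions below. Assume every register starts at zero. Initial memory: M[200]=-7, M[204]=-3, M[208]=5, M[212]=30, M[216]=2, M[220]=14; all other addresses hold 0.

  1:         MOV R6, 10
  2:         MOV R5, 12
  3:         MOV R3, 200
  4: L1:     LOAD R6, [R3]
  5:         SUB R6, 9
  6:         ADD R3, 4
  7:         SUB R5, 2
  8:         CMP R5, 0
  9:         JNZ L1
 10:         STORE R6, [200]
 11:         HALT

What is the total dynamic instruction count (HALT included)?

after MOV R6, 10: R6=10
after MOV R5, 12: R5=12
after MOV R3, 200: R3=200
after LOAD R6, [R3]: R6=M[200]=-7
after SUB R6, 9: R6=(-7)-9=-16
after ADD R3, 4: R3=200+4=204
after SUB R5, 2: R5=12-2=10
CMP R5, 0  (cmp 10,0)
JNZ L1: taken
after LOAD R6, [R3]: R6=M[204]=-3
after SUB R6, 9: R6=(-3)-9=-12
after ADD R3, 4: R3=204+4=208
after SUB R5, 2: R5=10-2=8
CMP R5, 0  (cmp 8,0)
JNZ L1: taken
after LOAD R6, [R3]: R6=M[208]=5
after SUB R6, 9: R6=5-9=-4
after ADD R3, 4: R3=208+4=212
after SUB R5, 2: R5=8-2=6
CMP R5, 0  (cmp 6,0)
JNZ L1: taken
after LOAD R6, [R3]: R6=M[212]=30
after SUB R6, 9: R6=30-9=21
after ADD R3, 4: R3=212+4=216
after SUB R5, 2: R5=6-2=4
CMP R5, 0  (cmp 4,0)
JNZ L1: taken
after LOAD R6, [R3]: R6=M[216]=2
after SUB R6, 9: R6=2-9=-7
after ADD R3, 4: R3=216+4=220
after SUB R5, 2: R5=4-2=2
CMP R5, 0  (cmp 2,0)
JNZ L1: taken
after LOAD R6, [R3]: R6=M[220]=14
after SUB R6, 9: R6=14-9=5
after ADD R3, 4: R3=220+4=224
after SUB R5, 2: R5=2-2=0
CMP R5, 0  (cmp 0,0)
JNZ L1: not taken
STORE R6, [200] → M[200]=5
halt.
Total executed instructions: 41.

41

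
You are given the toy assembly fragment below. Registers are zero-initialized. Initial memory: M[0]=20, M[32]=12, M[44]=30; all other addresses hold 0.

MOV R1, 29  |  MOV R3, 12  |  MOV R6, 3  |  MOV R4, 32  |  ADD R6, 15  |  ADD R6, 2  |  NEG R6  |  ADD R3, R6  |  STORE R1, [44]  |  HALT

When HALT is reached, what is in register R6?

-20

R1=29
R3=12
R6=3
R4=32
R6=3+15=18
R6=18+2=20
R6=-(20)=-20
R3=12+(-20)=-8
STORE R1, [44] → M[44]=29
halt.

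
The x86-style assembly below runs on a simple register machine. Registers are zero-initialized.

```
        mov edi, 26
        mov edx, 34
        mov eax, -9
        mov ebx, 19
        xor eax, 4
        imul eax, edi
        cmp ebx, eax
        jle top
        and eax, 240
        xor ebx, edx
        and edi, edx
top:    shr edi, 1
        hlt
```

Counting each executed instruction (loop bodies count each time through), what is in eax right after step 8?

edi=26
edx=34
eax=-9
ebx=19
eax=(-9)^4=-13
eax=(-13)*26=-338
cmp ebx, eax  (cmp 19,-338)
jle top: not taken
After step 8: eax = -338.

-338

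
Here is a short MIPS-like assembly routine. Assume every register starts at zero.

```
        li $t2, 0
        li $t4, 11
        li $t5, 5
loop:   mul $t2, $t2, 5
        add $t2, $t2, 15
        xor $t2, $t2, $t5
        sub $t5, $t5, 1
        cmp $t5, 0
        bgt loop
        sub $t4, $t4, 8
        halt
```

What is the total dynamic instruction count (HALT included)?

$t2=0
$t4=11
$t5=5
$t2=0*5=0
$t2=0+15=15
$t2=15^5=10
$t5=5-1=4
cmp $t5, 0  (cmp 4,0)
bgt loop: taken
$t2=10*5=50
$t2=50+15=65
$t2=65^4=69
$t5=4-1=3
cmp $t5, 0  (cmp 3,0)
bgt loop: taken
$t2=69*5=345
$t2=345+15=360
$t2=360^3=363
$t5=3-1=2
cmp $t5, 0  (cmp 2,0)
bgt loop: taken
$t2=363*5=1815
$t2=1815+15=1830
$t2=1830^2=1828
$t5=2-1=1
cmp $t5, 0  (cmp 1,0)
bgt loop: taken
$t2=1828*5=9140
$t2=9140+15=9155
$t2=9155^1=9154
$t5=1-1=0
cmp $t5, 0  (cmp 0,0)
bgt loop: not taken
$t4=11-8=3
halt.
Total executed instructions: 35.

35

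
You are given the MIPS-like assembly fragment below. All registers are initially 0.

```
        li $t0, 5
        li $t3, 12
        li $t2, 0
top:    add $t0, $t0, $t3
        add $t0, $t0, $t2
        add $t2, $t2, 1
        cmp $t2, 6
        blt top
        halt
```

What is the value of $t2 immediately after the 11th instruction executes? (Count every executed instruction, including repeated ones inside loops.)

after li $t0, 5: $t0=5
after li $t3, 12: $t3=12
after li $t2, 0: $t2=0
after add $t0, $t0, $t3: $t0=5+12=17
after add $t0, $t0, $t2: $t0=17+0=17
after add $t2, $t2, 1: $t2=0+1=1
cmp $t2, 6  (cmp 1,6)
blt top: taken
after add $t0, $t0, $t3: $t0=17+12=29
after add $t0, $t0, $t2: $t0=29+1=30
after add $t2, $t2, 1: $t2=1+1=2
After step 11: $t2 = 2.

2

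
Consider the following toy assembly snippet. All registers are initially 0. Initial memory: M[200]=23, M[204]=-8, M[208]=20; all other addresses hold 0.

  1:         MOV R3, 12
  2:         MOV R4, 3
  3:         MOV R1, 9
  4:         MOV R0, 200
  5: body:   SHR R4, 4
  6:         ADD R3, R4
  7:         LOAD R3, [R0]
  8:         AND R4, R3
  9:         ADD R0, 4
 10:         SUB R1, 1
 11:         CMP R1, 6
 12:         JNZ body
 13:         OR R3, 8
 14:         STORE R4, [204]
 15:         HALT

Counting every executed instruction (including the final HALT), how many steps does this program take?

MOV R3, 12 → R3=12
MOV R4, 3 → R4=3
MOV R1, 9 → R1=9
MOV R0, 200 → R0=200
SHR R4, 4 → R4=3>>4=0
ADD R3, R4 → R3=12+0=12
LOAD R3, [R0] → R3=M[200]=23
AND R4, R3 → R4=0&23=0
ADD R0, 4 → R0=200+4=204
SUB R1, 1 → R1=9-1=8
CMP R1, 6  (cmp 8,6)
JNZ body: taken
SHR R4, 4 → R4=0>>4=0
ADD R3, R4 → R3=23+0=23
LOAD R3, [R0] → R3=M[204]=-8
AND R4, R3 → R4=0&(-8)=0
ADD R0, 4 → R0=204+4=208
SUB R1, 1 → R1=8-1=7
CMP R1, 6  (cmp 7,6)
JNZ body: taken
SHR R4, 4 → R4=0>>4=0
ADD R3, R4 → R3=(-8)+0=-8
LOAD R3, [R0] → R3=M[208]=20
AND R4, R3 → R4=0&20=0
ADD R0, 4 → R0=208+4=212
SUB R1, 1 → R1=7-1=6
CMP R1, 6  (cmp 6,6)
JNZ body: not taken
OR R3, 8 → R3=20|8=28
STORE R4, [204] → M[204]=0
halt.
Total executed instructions: 31.

31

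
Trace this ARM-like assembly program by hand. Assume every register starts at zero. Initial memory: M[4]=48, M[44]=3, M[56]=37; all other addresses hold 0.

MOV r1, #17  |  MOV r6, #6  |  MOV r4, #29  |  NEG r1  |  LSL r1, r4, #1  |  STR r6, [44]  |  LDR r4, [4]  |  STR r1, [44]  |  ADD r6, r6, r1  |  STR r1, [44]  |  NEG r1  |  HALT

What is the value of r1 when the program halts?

-58

r1=17
r6=6
r4=29
r1=-(17)=-17
r1=29<<1=58
STR r6, [44] → M[44]=6
r4=M[4]=48
STR r1, [44] → M[44]=58
r6=6+58=64
STR r1, [44] → M[44]=58
r1=-(58)=-58
halt.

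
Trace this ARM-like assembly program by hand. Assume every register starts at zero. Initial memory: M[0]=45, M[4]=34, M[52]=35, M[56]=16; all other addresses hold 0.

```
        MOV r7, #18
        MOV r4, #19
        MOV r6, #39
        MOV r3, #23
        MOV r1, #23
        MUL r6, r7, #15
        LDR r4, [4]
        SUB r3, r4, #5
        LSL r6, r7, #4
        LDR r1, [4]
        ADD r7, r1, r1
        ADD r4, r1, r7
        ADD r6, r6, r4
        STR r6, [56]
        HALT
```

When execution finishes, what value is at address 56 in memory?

r7=18
r4=19
r6=39
r3=23
r1=23
r6=18*15=270
r4=M[4]=34
r3=34-5=29
r6=18<<4=288
r1=M[4]=34
r7=34+34=68
r4=34+68=102
r6=288+102=390
STR r6, [56] → M[56]=390
halt.

390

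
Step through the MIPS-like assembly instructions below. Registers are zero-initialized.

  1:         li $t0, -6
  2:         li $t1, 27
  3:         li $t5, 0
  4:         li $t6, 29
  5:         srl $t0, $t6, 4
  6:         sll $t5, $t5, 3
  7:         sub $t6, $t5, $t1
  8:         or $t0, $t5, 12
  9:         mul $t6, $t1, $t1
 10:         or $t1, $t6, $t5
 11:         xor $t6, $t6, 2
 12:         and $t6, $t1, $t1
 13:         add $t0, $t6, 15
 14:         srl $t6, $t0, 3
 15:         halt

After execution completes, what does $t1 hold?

after li $t0, -6: $t0=-6
after li $t1, 27: $t1=27
after li $t5, 0: $t5=0
after li $t6, 29: $t6=29
after srl $t0, $t6, 4: $t0=29>>4=1
after sll $t5, $t5, 3: $t5=0<<3=0
after sub $t6, $t5, $t1: $t6=0-27=-27
after or $t0, $t5, 12: $t0=0|12=12
after mul $t6, $t1, $t1: $t6=27*27=729
after or $t1, $t6, $t5: $t1=729|0=729
after xor $t6, $t6, 2: $t6=729^2=731
after and $t6, $t1, $t1: $t6=729&729=729
after add $t0, $t6, 15: $t0=729+15=744
after srl $t6, $t0, 3: $t6=744>>3=93
halt.

729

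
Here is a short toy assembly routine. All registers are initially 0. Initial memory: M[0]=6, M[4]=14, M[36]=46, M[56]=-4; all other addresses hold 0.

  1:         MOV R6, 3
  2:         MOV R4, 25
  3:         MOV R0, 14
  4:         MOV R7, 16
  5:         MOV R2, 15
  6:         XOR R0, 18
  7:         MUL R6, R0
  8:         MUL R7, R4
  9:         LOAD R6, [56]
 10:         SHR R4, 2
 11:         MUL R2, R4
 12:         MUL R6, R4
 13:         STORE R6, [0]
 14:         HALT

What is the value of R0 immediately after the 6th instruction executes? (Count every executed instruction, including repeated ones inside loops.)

R6=3
R4=25
R0=14
R7=16
R2=15
R0=14^18=28
After step 6: R0 = 28.

28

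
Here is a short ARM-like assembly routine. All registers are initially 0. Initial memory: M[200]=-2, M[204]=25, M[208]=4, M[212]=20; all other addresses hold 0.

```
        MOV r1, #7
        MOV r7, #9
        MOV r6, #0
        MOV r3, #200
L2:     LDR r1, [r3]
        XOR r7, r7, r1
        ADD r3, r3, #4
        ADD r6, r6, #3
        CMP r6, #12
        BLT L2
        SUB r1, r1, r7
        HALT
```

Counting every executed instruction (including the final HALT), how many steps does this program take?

MOV r1, #7 → r1=7
MOV r7, #9 → r7=9
MOV r6, #0 → r6=0
MOV r3, #200 → r3=200
LDR r1, [r3] → r1=M[200]=-2
XOR r7, r7, r1 → r7=9^(-2)=-9
ADD r3, r3, #4 → r3=200+4=204
ADD r6, r6, #3 → r6=0+3=3
CMP r6, #12  (cmp 3,12)
BLT L2: taken
LDR r1, [r3] → r1=M[204]=25
XOR r7, r7, r1 → r7=(-9)^25=-18
ADD r3, r3, #4 → r3=204+4=208
ADD r6, r6, #3 → r6=3+3=6
CMP r6, #12  (cmp 6,12)
BLT L2: taken
LDR r1, [r3] → r1=M[208]=4
XOR r7, r7, r1 → r7=(-18)^4=-22
ADD r3, r3, #4 → r3=208+4=212
ADD r6, r6, #3 → r6=6+3=9
CMP r6, #12  (cmp 9,12)
BLT L2: taken
LDR r1, [r3] → r1=M[212]=20
XOR r7, r7, r1 → r7=(-22)^20=-2
ADD r3, r3, #4 → r3=212+4=216
ADD r6, r6, #3 → r6=9+3=12
CMP r6, #12  (cmp 12,12)
BLT L2: not taken
SUB r1, r1, r7 → r1=20-(-2)=22
halt.
Total executed instructions: 30.

30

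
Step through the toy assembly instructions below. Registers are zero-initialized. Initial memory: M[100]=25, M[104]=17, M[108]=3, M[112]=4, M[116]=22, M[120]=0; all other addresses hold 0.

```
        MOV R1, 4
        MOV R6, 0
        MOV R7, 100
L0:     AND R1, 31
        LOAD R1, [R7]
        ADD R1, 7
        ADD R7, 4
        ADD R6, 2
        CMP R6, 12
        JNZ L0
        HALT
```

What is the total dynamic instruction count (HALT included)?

46

MOV R1, 4 → R1=4
MOV R6, 0 → R6=0
MOV R7, 100 → R7=100
AND R1, 31 → R1=4&31=4
LOAD R1, [R7] → R1=M[100]=25
ADD R1, 7 → R1=25+7=32
ADD R7, 4 → R7=100+4=104
ADD R6, 2 → R6=0+2=2
CMP R6, 12  (cmp 2,12)
JNZ L0: taken
AND R1, 31 → R1=32&31=0
LOAD R1, [R7] → R1=M[104]=17
ADD R1, 7 → R1=17+7=24
ADD R7, 4 → R7=104+4=108
ADD R6, 2 → R6=2+2=4
CMP R6, 12  (cmp 4,12)
JNZ L0: taken
AND R1, 31 → R1=24&31=24
LOAD R1, [R7] → R1=M[108]=3
ADD R1, 7 → R1=3+7=10
ADD R7, 4 → R7=108+4=112
ADD R6, 2 → R6=4+2=6
CMP R6, 12  (cmp 6,12)
JNZ L0: taken
AND R1, 31 → R1=10&31=10
LOAD R1, [R7] → R1=M[112]=4
ADD R1, 7 → R1=4+7=11
ADD R7, 4 → R7=112+4=116
ADD R6, 2 → R6=6+2=8
CMP R6, 12  (cmp 8,12)
JNZ L0: taken
AND R1, 31 → R1=11&31=11
LOAD R1, [R7] → R1=M[116]=22
ADD R1, 7 → R1=22+7=29
ADD R7, 4 → R7=116+4=120
ADD R6, 2 → R6=8+2=10
CMP R6, 12  (cmp 10,12)
JNZ L0: taken
AND R1, 31 → R1=29&31=29
LOAD R1, [R7] → R1=M[120]=0
ADD R1, 7 → R1=0+7=7
ADD R7, 4 → R7=120+4=124
ADD R6, 2 → R6=10+2=12
CMP R6, 12  (cmp 12,12)
JNZ L0: not taken
halt.
Total executed instructions: 46.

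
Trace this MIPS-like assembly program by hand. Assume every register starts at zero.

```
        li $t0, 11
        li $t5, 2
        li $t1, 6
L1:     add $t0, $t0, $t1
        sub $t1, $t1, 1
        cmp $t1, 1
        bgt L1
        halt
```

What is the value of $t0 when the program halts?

31

after li $t0, 11: $t0=11
after li $t5, 2: $t5=2
after li $t1, 6: $t1=6
after add $t0, $t0, $t1: $t0=11+6=17
after sub $t1, $t1, 1: $t1=6-1=5
cmp $t1, 1  (cmp 5,1)
bgt L1: taken
after add $t0, $t0, $t1: $t0=17+5=22
after sub $t1, $t1, 1: $t1=5-1=4
cmp $t1, 1  (cmp 4,1)
bgt L1: taken
after add $t0, $t0, $t1: $t0=22+4=26
after sub $t1, $t1, 1: $t1=4-1=3
cmp $t1, 1  (cmp 3,1)
bgt L1: taken
after add $t0, $t0, $t1: $t0=26+3=29
after sub $t1, $t1, 1: $t1=3-1=2
cmp $t1, 1  (cmp 2,1)
bgt L1: taken
after add $t0, $t0, $t1: $t0=29+2=31
after sub $t1, $t1, 1: $t1=2-1=1
cmp $t1, 1  (cmp 1,1)
bgt L1: not taken
halt.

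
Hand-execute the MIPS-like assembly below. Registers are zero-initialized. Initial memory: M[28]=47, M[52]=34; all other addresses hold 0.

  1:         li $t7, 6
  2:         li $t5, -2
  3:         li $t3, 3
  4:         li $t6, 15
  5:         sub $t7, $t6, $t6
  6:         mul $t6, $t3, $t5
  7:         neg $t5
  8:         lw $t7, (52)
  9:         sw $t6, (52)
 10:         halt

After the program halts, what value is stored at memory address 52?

li $t7, 6 → $t7=6
li $t5, -2 → $t5=-2
li $t3, 3 → $t3=3
li $t6, 15 → $t6=15
sub $t7, $t6, $t6 → $t7=15-15=0
mul $t6, $t3, $t5 → $t6=3*(-2)=-6
neg $t5 → $t5=-(-2)=2
lw $t7, (52) → $t7=M[52]=34
sw $t6, (52) → M[52]=-6
halt.

-6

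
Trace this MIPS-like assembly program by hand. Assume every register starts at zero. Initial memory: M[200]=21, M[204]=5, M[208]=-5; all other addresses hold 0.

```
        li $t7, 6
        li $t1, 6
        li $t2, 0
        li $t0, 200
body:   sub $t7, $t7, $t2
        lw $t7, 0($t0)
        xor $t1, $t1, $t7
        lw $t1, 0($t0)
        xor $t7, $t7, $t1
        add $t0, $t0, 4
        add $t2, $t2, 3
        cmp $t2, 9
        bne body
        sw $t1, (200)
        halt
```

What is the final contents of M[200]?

-5

li $t7, 6 → $t7=6
li $t1, 6 → $t1=6
li $t2, 0 → $t2=0
li $t0, 200 → $t0=200
sub $t7, $t7, $t2 → $t7=6-0=6
lw $t7, 0($t0) → $t7=M[200]=21
xor $t1, $t1, $t7 → $t1=6^21=19
lw $t1, 0($t0) → $t1=M[200]=21
xor $t7, $t7, $t1 → $t7=21^21=0
add $t0, $t0, 4 → $t0=200+4=204
add $t2, $t2, 3 → $t2=0+3=3
cmp $t2, 9  (cmp 3,9)
bne body: taken
sub $t7, $t7, $t2 → $t7=0-3=-3
lw $t7, 0($t0) → $t7=M[204]=5
xor $t1, $t1, $t7 → $t1=21^5=16
lw $t1, 0($t0) → $t1=M[204]=5
xor $t7, $t7, $t1 → $t7=5^5=0
add $t0, $t0, 4 → $t0=204+4=208
add $t2, $t2, 3 → $t2=3+3=6
cmp $t2, 9  (cmp 6,9)
bne body: taken
sub $t7, $t7, $t2 → $t7=0-6=-6
lw $t7, 0($t0) → $t7=M[208]=-5
xor $t1, $t1, $t7 → $t1=5^(-5)=-2
lw $t1, 0($t0) → $t1=M[208]=-5
xor $t7, $t7, $t1 → $t7=(-5)^(-5)=0
add $t0, $t0, 4 → $t0=208+4=212
add $t2, $t2, 3 → $t2=6+3=9
cmp $t2, 9  (cmp 9,9)
bne body: not taken
sw $t1, (200) → M[200]=-5
halt.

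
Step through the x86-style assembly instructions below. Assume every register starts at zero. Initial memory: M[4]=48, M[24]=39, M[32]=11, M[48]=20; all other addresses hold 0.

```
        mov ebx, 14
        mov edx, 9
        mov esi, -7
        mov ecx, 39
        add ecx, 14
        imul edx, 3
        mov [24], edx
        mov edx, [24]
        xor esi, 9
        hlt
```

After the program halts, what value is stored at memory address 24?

mov ebx, 14 → ebx=14
mov edx, 9 → edx=9
mov esi, -7 → esi=-7
mov ecx, 39 → ecx=39
add ecx, 14 → ecx=39+14=53
imul edx, 3 → edx=9*3=27
mov [24], edx → M[24]=27
mov edx, [24] → edx=M[24]=27
xor esi, 9 → esi=(-7)^9=-16
halt.

27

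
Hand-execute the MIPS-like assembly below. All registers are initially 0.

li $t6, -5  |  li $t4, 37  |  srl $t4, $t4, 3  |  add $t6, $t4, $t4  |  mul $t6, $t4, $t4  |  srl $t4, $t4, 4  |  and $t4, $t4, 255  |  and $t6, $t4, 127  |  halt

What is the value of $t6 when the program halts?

0

$t6=-5
$t4=37
$t4=37>>3=4
$t6=4+4=8
$t6=4*4=16
$t4=4>>4=0
$t4=0&255=0
$t6=0&127=0
halt.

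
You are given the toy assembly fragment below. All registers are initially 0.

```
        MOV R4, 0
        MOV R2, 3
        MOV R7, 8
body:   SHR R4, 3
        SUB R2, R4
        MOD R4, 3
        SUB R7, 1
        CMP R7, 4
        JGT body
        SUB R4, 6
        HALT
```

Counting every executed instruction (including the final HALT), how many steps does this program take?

29

R4=0
R2=3
R7=8
R4=0>>3=0
R2=3-0=3
R4=0%3=0
R7=8-1=7
CMP R7, 4  (cmp 7,4)
JGT body: taken
R4=0>>3=0
R2=3-0=3
R4=0%3=0
R7=7-1=6
CMP R7, 4  (cmp 6,4)
JGT body: taken
R4=0>>3=0
R2=3-0=3
R4=0%3=0
R7=6-1=5
CMP R7, 4  (cmp 5,4)
JGT body: taken
R4=0>>3=0
R2=3-0=3
R4=0%3=0
R7=5-1=4
CMP R7, 4  (cmp 4,4)
JGT body: not taken
R4=0-6=-6
halt.
Total executed instructions: 29.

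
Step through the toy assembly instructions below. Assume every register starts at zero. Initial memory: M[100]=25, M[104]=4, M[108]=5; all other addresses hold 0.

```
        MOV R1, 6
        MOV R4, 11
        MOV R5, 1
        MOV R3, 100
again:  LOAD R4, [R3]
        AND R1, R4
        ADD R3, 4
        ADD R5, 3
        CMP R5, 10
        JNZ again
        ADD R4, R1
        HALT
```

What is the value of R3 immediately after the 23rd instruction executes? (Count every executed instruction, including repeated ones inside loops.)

112

R1=6
R4=11
R5=1
R3=100
R4=M[100]=25
R1=6&25=0
R3=100+4=104
R5=1+3=4
CMP R5, 10  (cmp 4,10)
JNZ again: taken
R4=M[104]=4
R1=0&4=0
R3=104+4=108
R5=4+3=7
CMP R5, 10  (cmp 7,10)
JNZ again: taken
R4=M[108]=5
R1=0&5=0
R3=108+4=112
R5=7+3=10
CMP R5, 10  (cmp 10,10)
JNZ again: not taken
R4=5+0=5
After step 23: R3 = 112.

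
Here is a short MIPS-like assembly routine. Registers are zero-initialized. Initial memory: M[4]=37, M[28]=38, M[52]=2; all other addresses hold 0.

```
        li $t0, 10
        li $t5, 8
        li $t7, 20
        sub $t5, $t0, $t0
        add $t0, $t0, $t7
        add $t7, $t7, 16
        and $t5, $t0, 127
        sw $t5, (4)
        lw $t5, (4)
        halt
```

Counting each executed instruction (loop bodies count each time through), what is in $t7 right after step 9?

$t0=10
$t5=8
$t7=20
$t5=10-10=0
$t0=10+20=30
$t7=20+16=36
$t5=30&127=30
sw $t5, (4) → M[4]=30
$t5=M[4]=30
After step 9: $t7 = 36.

36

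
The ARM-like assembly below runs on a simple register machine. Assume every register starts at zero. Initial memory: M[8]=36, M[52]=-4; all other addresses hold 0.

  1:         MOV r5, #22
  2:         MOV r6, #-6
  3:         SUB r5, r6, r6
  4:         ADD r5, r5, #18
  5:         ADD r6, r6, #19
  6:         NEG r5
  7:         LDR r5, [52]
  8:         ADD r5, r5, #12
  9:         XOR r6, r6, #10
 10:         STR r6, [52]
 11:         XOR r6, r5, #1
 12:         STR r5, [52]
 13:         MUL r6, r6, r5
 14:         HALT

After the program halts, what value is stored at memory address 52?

MOV r5, #22 → r5=22
MOV r6, #-6 → r6=-6
SUB r5, r6, r6 → r5=(-6)-(-6)=0
ADD r5, r5, #18 → r5=0+18=18
ADD r6, r6, #19 → r6=(-6)+19=13
NEG r5 → r5=-(18)=-18
LDR r5, [52] → r5=M[52]=-4
ADD r5, r5, #12 → r5=(-4)+12=8
XOR r6, r6, #10 → r6=13^10=7
STR r6, [52] → M[52]=7
XOR r6, r5, #1 → r6=8^1=9
STR r5, [52] → M[52]=8
MUL r6, r6, r5 → r6=9*8=72
halt.

8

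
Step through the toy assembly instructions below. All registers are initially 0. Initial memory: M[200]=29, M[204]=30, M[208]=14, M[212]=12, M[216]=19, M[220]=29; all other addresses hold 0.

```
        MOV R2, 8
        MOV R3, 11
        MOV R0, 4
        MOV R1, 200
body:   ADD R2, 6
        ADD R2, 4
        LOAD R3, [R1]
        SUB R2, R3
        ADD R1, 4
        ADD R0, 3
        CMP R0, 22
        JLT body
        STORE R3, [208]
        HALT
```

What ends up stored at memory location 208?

29

after MOV R2, 8: R2=8
after MOV R3, 11: R3=11
after MOV R0, 4: R0=4
after MOV R1, 200: R1=200
after ADD R2, 6: R2=8+6=14
after ADD R2, 4: R2=14+4=18
after LOAD R3, [R1]: R3=M[200]=29
after SUB R2, R3: R2=18-29=-11
after ADD R1, 4: R1=200+4=204
after ADD R0, 3: R0=4+3=7
CMP R0, 22  (cmp 7,22)
JLT body: taken
after ADD R2, 6: R2=(-11)+6=-5
after ADD R2, 4: R2=(-5)+4=-1
after LOAD R3, [R1]: R3=M[204]=30
after SUB R2, R3: R2=(-1)-30=-31
after ADD R1, 4: R1=204+4=208
after ADD R0, 3: R0=7+3=10
CMP R0, 22  (cmp 10,22)
JLT body: taken
after ADD R2, 6: R2=(-31)+6=-25
after ADD R2, 4: R2=(-25)+4=-21
after LOAD R3, [R1]: R3=M[208]=14
after SUB R2, R3: R2=(-21)-14=-35
after ADD R1, 4: R1=208+4=212
after ADD R0, 3: R0=10+3=13
CMP R0, 22  (cmp 13,22)
JLT body: taken
after ADD R2, 6: R2=(-35)+6=-29
after ADD R2, 4: R2=(-29)+4=-25
after LOAD R3, [R1]: R3=M[212]=12
after SUB R2, R3: R2=(-25)-12=-37
after ADD R1, 4: R1=212+4=216
after ADD R0, 3: R0=13+3=16
CMP R0, 22  (cmp 16,22)
JLT body: taken
after ADD R2, 6: R2=(-37)+6=-31
after ADD R2, 4: R2=(-31)+4=-27
after LOAD R3, [R1]: R3=M[216]=19
after SUB R2, R3: R2=(-27)-19=-46
after ADD R1, 4: R1=216+4=220
after ADD R0, 3: R0=16+3=19
CMP R0, 22  (cmp 19,22)
JLT body: taken
after ADD R2, 6: R2=(-46)+6=-40
after ADD R2, 4: R2=(-40)+4=-36
after LOAD R3, [R1]: R3=M[220]=29
after SUB R2, R3: R2=(-36)-29=-65
after ADD R1, 4: R1=220+4=224
after ADD R0, 3: R0=19+3=22
CMP R0, 22  (cmp 22,22)
JLT body: not taken
STORE R3, [208] → M[208]=29
halt.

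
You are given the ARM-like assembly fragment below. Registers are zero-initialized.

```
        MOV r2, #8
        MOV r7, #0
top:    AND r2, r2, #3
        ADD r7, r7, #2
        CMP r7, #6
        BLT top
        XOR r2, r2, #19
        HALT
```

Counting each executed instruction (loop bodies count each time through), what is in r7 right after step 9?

4

r2=8
r7=0
r2=8&3=0
r7=0+2=2
CMP r7, #6  (cmp 2,6)
BLT top: taken
r2=0&3=0
r7=2+2=4
CMP r7, #6  (cmp 4,6)
After step 9: r7 = 4.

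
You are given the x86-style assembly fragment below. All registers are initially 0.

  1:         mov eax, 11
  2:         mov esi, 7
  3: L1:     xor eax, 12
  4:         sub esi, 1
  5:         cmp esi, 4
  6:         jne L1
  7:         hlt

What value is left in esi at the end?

mov eax, 11 → eax=11
mov esi, 7 → esi=7
xor eax, 12 → eax=11^12=7
sub esi, 1 → esi=7-1=6
cmp esi, 4  (cmp 6,4)
jne L1: taken
xor eax, 12 → eax=7^12=11
sub esi, 1 → esi=6-1=5
cmp esi, 4  (cmp 5,4)
jne L1: taken
xor eax, 12 → eax=11^12=7
sub esi, 1 → esi=5-1=4
cmp esi, 4  (cmp 4,4)
jne L1: not taken
halt.

4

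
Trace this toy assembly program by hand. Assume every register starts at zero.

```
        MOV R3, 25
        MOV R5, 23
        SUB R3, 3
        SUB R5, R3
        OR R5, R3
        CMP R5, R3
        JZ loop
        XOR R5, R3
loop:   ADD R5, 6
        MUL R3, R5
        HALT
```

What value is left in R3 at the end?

after MOV R3, 25: R3=25
after MOV R5, 23: R5=23
after SUB R3, 3: R3=25-3=22
after SUB R5, R3: R5=23-22=1
after OR R5, R3: R5=1|22=23
CMP R5, R3  (cmp 23,22)
JZ loop: not taken
after XOR R5, R3: R5=23^22=1
after ADD R5, 6: R5=1+6=7
after MUL R3, R5: R3=22*7=154
halt.

154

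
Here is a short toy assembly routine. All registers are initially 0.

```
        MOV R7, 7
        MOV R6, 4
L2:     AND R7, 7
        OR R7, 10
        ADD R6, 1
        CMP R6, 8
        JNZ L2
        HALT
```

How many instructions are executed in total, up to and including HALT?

23

R7=7
R6=4
R7=7&7=7
R7=7|10=15
R6=4+1=5
CMP R6, 8  (cmp 5,8)
JNZ L2: taken
R7=15&7=7
R7=7|10=15
R6=5+1=6
CMP R6, 8  (cmp 6,8)
JNZ L2: taken
R7=15&7=7
R7=7|10=15
R6=6+1=7
CMP R6, 8  (cmp 7,8)
JNZ L2: taken
R7=15&7=7
R7=7|10=15
R6=7+1=8
CMP R6, 8  (cmp 8,8)
JNZ L2: not taken
halt.
Total executed instructions: 23.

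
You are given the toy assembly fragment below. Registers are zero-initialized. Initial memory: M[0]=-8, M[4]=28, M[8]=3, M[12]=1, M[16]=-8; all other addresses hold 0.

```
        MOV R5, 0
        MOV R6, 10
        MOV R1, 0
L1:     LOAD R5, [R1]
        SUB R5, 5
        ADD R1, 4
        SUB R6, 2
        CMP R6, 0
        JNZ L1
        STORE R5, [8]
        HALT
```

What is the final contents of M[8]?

-13

R5=0
R6=10
R1=0
R5=M[0]=-8
R5=(-8)-5=-13
R1=0+4=4
R6=10-2=8
CMP R6, 0  (cmp 8,0)
JNZ L1: taken
R5=M[4]=28
R5=28-5=23
R1=4+4=8
R6=8-2=6
CMP R6, 0  (cmp 6,0)
JNZ L1: taken
R5=M[8]=3
R5=3-5=-2
R1=8+4=12
R6=6-2=4
CMP R6, 0  (cmp 4,0)
JNZ L1: taken
R5=M[12]=1
R5=1-5=-4
R1=12+4=16
R6=4-2=2
CMP R6, 0  (cmp 2,0)
JNZ L1: taken
R5=M[16]=-8
R5=(-8)-5=-13
R1=16+4=20
R6=2-2=0
CMP R6, 0  (cmp 0,0)
JNZ L1: not taken
STORE R5, [8] → M[8]=-13
halt.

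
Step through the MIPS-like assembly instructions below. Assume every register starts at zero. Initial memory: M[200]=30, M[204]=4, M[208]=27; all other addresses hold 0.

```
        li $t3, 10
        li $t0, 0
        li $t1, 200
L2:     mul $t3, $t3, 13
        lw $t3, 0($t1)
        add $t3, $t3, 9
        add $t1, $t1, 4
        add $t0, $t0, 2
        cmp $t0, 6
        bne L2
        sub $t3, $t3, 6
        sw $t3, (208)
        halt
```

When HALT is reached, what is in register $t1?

after li $t3, 10: $t3=10
after li $t0, 0: $t0=0
after li $t1, 200: $t1=200
after mul $t3, $t3, 13: $t3=10*13=130
after lw $t3, 0($t1): $t3=M[200]=30
after add $t3, $t3, 9: $t3=30+9=39
after add $t1, $t1, 4: $t1=200+4=204
after add $t0, $t0, 2: $t0=0+2=2
cmp $t0, 6  (cmp 2,6)
bne L2: taken
after mul $t3, $t3, 13: $t3=39*13=507
after lw $t3, 0($t1): $t3=M[204]=4
after add $t3, $t3, 9: $t3=4+9=13
after add $t1, $t1, 4: $t1=204+4=208
after add $t0, $t0, 2: $t0=2+2=4
cmp $t0, 6  (cmp 4,6)
bne L2: taken
after mul $t3, $t3, 13: $t3=13*13=169
after lw $t3, 0($t1): $t3=M[208]=27
after add $t3, $t3, 9: $t3=27+9=36
after add $t1, $t1, 4: $t1=208+4=212
after add $t0, $t0, 2: $t0=4+2=6
cmp $t0, 6  (cmp 6,6)
bne L2: not taken
after sub $t3, $t3, 6: $t3=36-6=30
sw $t3, (208) → M[208]=30
halt.

212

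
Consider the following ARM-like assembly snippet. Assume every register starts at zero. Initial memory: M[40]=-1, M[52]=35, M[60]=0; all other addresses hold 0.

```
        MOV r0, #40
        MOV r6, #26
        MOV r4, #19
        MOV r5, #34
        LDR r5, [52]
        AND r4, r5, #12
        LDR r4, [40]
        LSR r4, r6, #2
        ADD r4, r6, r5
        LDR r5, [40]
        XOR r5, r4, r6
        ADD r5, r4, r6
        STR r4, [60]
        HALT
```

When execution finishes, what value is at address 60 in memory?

61

after MOV r0, #40: r0=40
after MOV r6, #26: r6=26
after MOV r4, #19: r4=19
after MOV r5, #34: r5=34
after LDR r5, [52]: r5=M[52]=35
after AND r4, r5, #12: r4=35&12=0
after LDR r4, [40]: r4=M[40]=-1
after LSR r4, r6, #2: r4=26>>2=6
after ADD r4, r6, r5: r4=26+35=61
after LDR r5, [40]: r5=M[40]=-1
after XOR r5, r4, r6: r5=61^26=39
after ADD r5, r4, r6: r5=61+26=87
STR r4, [60] → M[60]=61
halt.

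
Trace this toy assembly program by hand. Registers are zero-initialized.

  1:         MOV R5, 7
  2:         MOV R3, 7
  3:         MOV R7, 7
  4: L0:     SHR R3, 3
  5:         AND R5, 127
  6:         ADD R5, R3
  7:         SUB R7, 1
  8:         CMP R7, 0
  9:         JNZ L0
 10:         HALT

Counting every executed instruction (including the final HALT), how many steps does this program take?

46

after MOV R5, 7: R5=7
after MOV R3, 7: R3=7
after MOV R7, 7: R7=7
after SHR R3, 3: R3=7>>3=0
after AND R5, 127: R5=7&127=7
after ADD R5, R3: R5=7+0=7
after SUB R7, 1: R7=7-1=6
CMP R7, 0  (cmp 6,0)
JNZ L0: taken
after SHR R3, 3: R3=0>>3=0
after AND R5, 127: R5=7&127=7
after ADD R5, R3: R5=7+0=7
after SUB R7, 1: R7=6-1=5
CMP R7, 0  (cmp 5,0)
JNZ L0: taken
after SHR R3, 3: R3=0>>3=0
after AND R5, 127: R5=7&127=7
after ADD R5, R3: R5=7+0=7
after SUB R7, 1: R7=5-1=4
CMP R7, 0  (cmp 4,0)
JNZ L0: taken
after SHR R3, 3: R3=0>>3=0
after AND R5, 127: R5=7&127=7
after ADD R5, R3: R5=7+0=7
after SUB R7, 1: R7=4-1=3
CMP R7, 0  (cmp 3,0)
JNZ L0: taken
after SHR R3, 3: R3=0>>3=0
after AND R5, 127: R5=7&127=7
after ADD R5, R3: R5=7+0=7
after SUB R7, 1: R7=3-1=2
CMP R7, 0  (cmp 2,0)
JNZ L0: taken
after SHR R3, 3: R3=0>>3=0
after AND R5, 127: R5=7&127=7
after ADD R5, R3: R5=7+0=7
after SUB R7, 1: R7=2-1=1
CMP R7, 0  (cmp 1,0)
JNZ L0: taken
after SHR R3, 3: R3=0>>3=0
after AND R5, 127: R5=7&127=7
after ADD R5, R3: R5=7+0=7
after SUB R7, 1: R7=1-1=0
CMP R7, 0  (cmp 0,0)
JNZ L0: not taken
halt.
Total executed instructions: 46.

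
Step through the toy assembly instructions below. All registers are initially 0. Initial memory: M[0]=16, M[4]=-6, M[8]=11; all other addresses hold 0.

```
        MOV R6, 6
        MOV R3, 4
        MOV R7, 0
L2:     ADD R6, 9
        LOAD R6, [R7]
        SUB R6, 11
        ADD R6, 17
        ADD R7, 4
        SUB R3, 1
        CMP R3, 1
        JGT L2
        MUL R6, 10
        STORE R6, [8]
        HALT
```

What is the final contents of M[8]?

after MOV R6, 6: R6=6
after MOV R3, 4: R3=4
after MOV R7, 0: R7=0
after ADD R6, 9: R6=6+9=15
after LOAD R6, [R7]: R6=M[0]=16
after SUB R6, 11: R6=16-11=5
after ADD R6, 17: R6=5+17=22
after ADD R7, 4: R7=0+4=4
after SUB R3, 1: R3=4-1=3
CMP R3, 1  (cmp 3,1)
JGT L2: taken
after ADD R6, 9: R6=22+9=31
after LOAD R6, [R7]: R6=M[4]=-6
after SUB R6, 11: R6=(-6)-11=-17
after ADD R6, 17: R6=(-17)+17=0
after ADD R7, 4: R7=4+4=8
after SUB R3, 1: R3=3-1=2
CMP R3, 1  (cmp 2,1)
JGT L2: taken
after ADD R6, 9: R6=0+9=9
after LOAD R6, [R7]: R6=M[8]=11
after SUB R6, 11: R6=11-11=0
after ADD R6, 17: R6=0+17=17
after ADD R7, 4: R7=8+4=12
after SUB R3, 1: R3=2-1=1
CMP R3, 1  (cmp 1,1)
JGT L2: not taken
after MUL R6, 10: R6=17*10=170
STORE R6, [8] → M[8]=170
halt.

170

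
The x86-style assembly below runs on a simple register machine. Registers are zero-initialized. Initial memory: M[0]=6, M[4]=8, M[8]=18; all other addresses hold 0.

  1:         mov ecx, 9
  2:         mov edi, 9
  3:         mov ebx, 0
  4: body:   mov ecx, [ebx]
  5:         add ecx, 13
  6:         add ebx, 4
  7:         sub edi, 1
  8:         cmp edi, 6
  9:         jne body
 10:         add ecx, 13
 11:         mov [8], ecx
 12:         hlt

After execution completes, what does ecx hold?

after mov ecx, 9: ecx=9
after mov edi, 9: edi=9
after mov ebx, 0: ebx=0
after mov ecx, [ebx]: ecx=M[0]=6
after add ecx, 13: ecx=6+13=19
after add ebx, 4: ebx=0+4=4
after sub edi, 1: edi=9-1=8
cmp edi, 6  (cmp 8,6)
jne body: taken
after mov ecx, [ebx]: ecx=M[4]=8
after add ecx, 13: ecx=8+13=21
after add ebx, 4: ebx=4+4=8
after sub edi, 1: edi=8-1=7
cmp edi, 6  (cmp 7,6)
jne body: taken
after mov ecx, [ebx]: ecx=M[8]=18
after add ecx, 13: ecx=18+13=31
after add ebx, 4: ebx=8+4=12
after sub edi, 1: edi=7-1=6
cmp edi, 6  (cmp 6,6)
jne body: not taken
after add ecx, 13: ecx=31+13=44
mov [8], ecx → M[8]=44
halt.

44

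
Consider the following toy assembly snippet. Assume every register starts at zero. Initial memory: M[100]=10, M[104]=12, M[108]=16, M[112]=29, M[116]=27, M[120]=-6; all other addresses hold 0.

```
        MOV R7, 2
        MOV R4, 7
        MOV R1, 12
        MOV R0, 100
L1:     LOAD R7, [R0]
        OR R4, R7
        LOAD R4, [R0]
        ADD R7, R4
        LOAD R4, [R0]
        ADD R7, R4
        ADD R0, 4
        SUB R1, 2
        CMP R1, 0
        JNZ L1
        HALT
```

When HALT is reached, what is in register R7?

after MOV R7, 2: R7=2
after MOV R4, 7: R4=7
after MOV R1, 12: R1=12
after MOV R0, 100: R0=100
after LOAD R7, [R0]: R7=M[100]=10
after OR R4, R7: R4=7|10=15
after LOAD R4, [R0]: R4=M[100]=10
after ADD R7, R4: R7=10+10=20
after LOAD R4, [R0]: R4=M[100]=10
after ADD R7, R4: R7=20+10=30
after ADD R0, 4: R0=100+4=104
after SUB R1, 2: R1=12-2=10
CMP R1, 0  (cmp 10,0)
JNZ L1: taken
after LOAD R7, [R0]: R7=M[104]=12
after OR R4, R7: R4=10|12=14
after LOAD R4, [R0]: R4=M[104]=12
after ADD R7, R4: R7=12+12=24
after LOAD R4, [R0]: R4=M[104]=12
after ADD R7, R4: R7=24+12=36
after ADD R0, 4: R0=104+4=108
after SUB R1, 2: R1=10-2=8
CMP R1, 0  (cmp 8,0)
JNZ L1: taken
after LOAD R7, [R0]: R7=M[108]=16
after OR R4, R7: R4=12|16=28
after LOAD R4, [R0]: R4=M[108]=16
after ADD R7, R4: R7=16+16=32
after LOAD R4, [R0]: R4=M[108]=16
after ADD R7, R4: R7=32+16=48
after ADD R0, 4: R0=108+4=112
after SUB R1, 2: R1=8-2=6
CMP R1, 0  (cmp 6,0)
JNZ L1: taken
after LOAD R7, [R0]: R7=M[112]=29
after OR R4, R7: R4=16|29=29
after LOAD R4, [R0]: R4=M[112]=29
after ADD R7, R4: R7=29+29=58
after LOAD R4, [R0]: R4=M[112]=29
after ADD R7, R4: R7=58+29=87
after ADD R0, 4: R0=112+4=116
after SUB R1, 2: R1=6-2=4
CMP R1, 0  (cmp 4,0)
JNZ L1: taken
after LOAD R7, [R0]: R7=M[116]=27
after OR R4, R7: R4=29|27=31
after LOAD R4, [R0]: R4=M[116]=27
after ADD R7, R4: R7=27+27=54
after LOAD R4, [R0]: R4=M[116]=27
after ADD R7, R4: R7=54+27=81
after ADD R0, 4: R0=116+4=120
after SUB R1, 2: R1=4-2=2
CMP R1, 0  (cmp 2,0)
JNZ L1: taken
after LOAD R7, [R0]: R7=M[120]=-6
after OR R4, R7: R4=27|(-6)=-5
after LOAD R4, [R0]: R4=M[120]=-6
after ADD R7, R4: R7=(-6)+(-6)=-12
after LOAD R4, [R0]: R4=M[120]=-6
after ADD R7, R4: R7=(-12)+(-6)=-18
after ADD R0, 4: R0=120+4=124
after SUB R1, 2: R1=2-2=0
CMP R1, 0  (cmp 0,0)
JNZ L1: not taken
halt.

-18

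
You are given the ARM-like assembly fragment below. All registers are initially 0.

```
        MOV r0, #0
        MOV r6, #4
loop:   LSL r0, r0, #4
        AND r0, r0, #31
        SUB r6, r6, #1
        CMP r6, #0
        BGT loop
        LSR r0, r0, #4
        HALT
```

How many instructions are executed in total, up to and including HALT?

MOV r0, #0 → r0=0
MOV r6, #4 → r6=4
LSL r0, r0, #4 → r0=0<<4=0
AND r0, r0, #31 → r0=0&31=0
SUB r6, r6, #1 → r6=4-1=3
CMP r6, #0  (cmp 3,0)
BGT loop: taken
LSL r0, r0, #4 → r0=0<<4=0
AND r0, r0, #31 → r0=0&31=0
SUB r6, r6, #1 → r6=3-1=2
CMP r6, #0  (cmp 2,0)
BGT loop: taken
LSL r0, r0, #4 → r0=0<<4=0
AND r0, r0, #31 → r0=0&31=0
SUB r6, r6, #1 → r6=2-1=1
CMP r6, #0  (cmp 1,0)
BGT loop: taken
LSL r0, r0, #4 → r0=0<<4=0
AND r0, r0, #31 → r0=0&31=0
SUB r6, r6, #1 → r6=1-1=0
CMP r6, #0  (cmp 0,0)
BGT loop: not taken
LSR r0, r0, #4 → r0=0>>4=0
halt.
Total executed instructions: 24.

24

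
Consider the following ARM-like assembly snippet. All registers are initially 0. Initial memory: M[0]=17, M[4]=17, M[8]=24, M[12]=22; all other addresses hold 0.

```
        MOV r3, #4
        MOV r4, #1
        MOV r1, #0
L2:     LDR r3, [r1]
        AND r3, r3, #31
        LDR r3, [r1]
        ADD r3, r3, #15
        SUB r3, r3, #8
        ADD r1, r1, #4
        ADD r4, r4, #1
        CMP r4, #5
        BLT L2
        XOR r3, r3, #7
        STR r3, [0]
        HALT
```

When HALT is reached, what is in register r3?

MOV r3, #4 → r3=4
MOV r4, #1 → r4=1
MOV r1, #0 → r1=0
LDR r3, [r1] → r3=M[0]=17
AND r3, r3, #31 → r3=17&31=17
LDR r3, [r1] → r3=M[0]=17
ADD r3, r3, #15 → r3=17+15=32
SUB r3, r3, #8 → r3=32-8=24
ADD r1, r1, #4 → r1=0+4=4
ADD r4, r4, #1 → r4=1+1=2
CMP r4, #5  (cmp 2,5)
BLT L2: taken
LDR r3, [r1] → r3=M[4]=17
AND r3, r3, #31 → r3=17&31=17
LDR r3, [r1] → r3=M[4]=17
ADD r3, r3, #15 → r3=17+15=32
SUB r3, r3, #8 → r3=32-8=24
ADD r1, r1, #4 → r1=4+4=8
ADD r4, r4, #1 → r4=2+1=3
CMP r4, #5  (cmp 3,5)
BLT L2: taken
LDR r3, [r1] → r3=M[8]=24
AND r3, r3, #31 → r3=24&31=24
LDR r3, [r1] → r3=M[8]=24
ADD r3, r3, #15 → r3=24+15=39
SUB r3, r3, #8 → r3=39-8=31
ADD r1, r1, #4 → r1=8+4=12
ADD r4, r4, #1 → r4=3+1=4
CMP r4, #5  (cmp 4,5)
BLT L2: taken
LDR r3, [r1] → r3=M[12]=22
AND r3, r3, #31 → r3=22&31=22
LDR r3, [r1] → r3=M[12]=22
ADD r3, r3, #15 → r3=22+15=37
SUB r3, r3, #8 → r3=37-8=29
ADD r1, r1, #4 → r1=12+4=16
ADD r4, r4, #1 → r4=4+1=5
CMP r4, #5  (cmp 5,5)
BLT L2: not taken
XOR r3, r3, #7 → r3=29^7=26
STR r3, [0] → M[0]=26
halt.

26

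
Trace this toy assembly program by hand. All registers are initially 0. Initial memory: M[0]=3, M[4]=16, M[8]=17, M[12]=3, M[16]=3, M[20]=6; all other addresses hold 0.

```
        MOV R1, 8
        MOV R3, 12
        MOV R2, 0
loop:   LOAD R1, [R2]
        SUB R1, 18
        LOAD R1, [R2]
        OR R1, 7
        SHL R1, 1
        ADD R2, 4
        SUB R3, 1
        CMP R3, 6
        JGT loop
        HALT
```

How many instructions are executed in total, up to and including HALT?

58

after MOV R1, 8: R1=8
after MOV R3, 12: R3=12
after MOV R2, 0: R2=0
after LOAD R1, [R2]: R1=M[0]=3
after SUB R1, 18: R1=3-18=-15
after LOAD R1, [R2]: R1=M[0]=3
after OR R1, 7: R1=3|7=7
after SHL R1, 1: R1=7<<1=14
after ADD R2, 4: R2=0+4=4
after SUB R3, 1: R3=12-1=11
CMP R3, 6  (cmp 11,6)
JGT loop: taken
after LOAD R1, [R2]: R1=M[4]=16
after SUB R1, 18: R1=16-18=-2
after LOAD R1, [R2]: R1=M[4]=16
after OR R1, 7: R1=16|7=23
after SHL R1, 1: R1=23<<1=46
after ADD R2, 4: R2=4+4=8
after SUB R3, 1: R3=11-1=10
CMP R3, 6  (cmp 10,6)
JGT loop: taken
after LOAD R1, [R2]: R1=M[8]=17
after SUB R1, 18: R1=17-18=-1
after LOAD R1, [R2]: R1=M[8]=17
after OR R1, 7: R1=17|7=23
after SHL R1, 1: R1=23<<1=46
after ADD R2, 4: R2=8+4=12
after SUB R3, 1: R3=10-1=9
CMP R3, 6  (cmp 9,6)
JGT loop: taken
after LOAD R1, [R2]: R1=M[12]=3
after SUB R1, 18: R1=3-18=-15
after LOAD R1, [R2]: R1=M[12]=3
after OR R1, 7: R1=3|7=7
after SHL R1, 1: R1=7<<1=14
after ADD R2, 4: R2=12+4=16
after SUB R3, 1: R3=9-1=8
CMP R3, 6  (cmp 8,6)
JGT loop: taken
after LOAD R1, [R2]: R1=M[16]=3
after SUB R1, 18: R1=3-18=-15
after LOAD R1, [R2]: R1=M[16]=3
after OR R1, 7: R1=3|7=7
after SHL R1, 1: R1=7<<1=14
after ADD R2, 4: R2=16+4=20
after SUB R3, 1: R3=8-1=7
CMP R3, 6  (cmp 7,6)
JGT loop: taken
after LOAD R1, [R2]: R1=M[20]=6
after SUB R1, 18: R1=6-18=-12
after LOAD R1, [R2]: R1=M[20]=6
after OR R1, 7: R1=6|7=7
after SHL R1, 1: R1=7<<1=14
after ADD R2, 4: R2=20+4=24
after SUB R3, 1: R3=7-1=6
CMP R3, 6  (cmp 6,6)
JGT loop: not taken
halt.
Total executed instructions: 58.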